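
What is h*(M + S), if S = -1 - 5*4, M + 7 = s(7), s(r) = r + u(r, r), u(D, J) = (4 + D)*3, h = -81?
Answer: -972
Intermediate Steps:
u(D, J) = 12 + 3*D
s(r) = 12 + 4*r (s(r) = r + (12 + 3*r) = 12 + 4*r)
M = 33 (M = -7 + (12 + 4*7) = -7 + (12 + 28) = -7 + 40 = 33)
S = -21 (S = -1 - 20 = -21)
h*(M + S) = -81*(33 - 21) = -81*12 = -972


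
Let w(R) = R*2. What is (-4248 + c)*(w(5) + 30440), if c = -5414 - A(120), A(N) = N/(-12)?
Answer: -293903400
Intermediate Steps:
A(N) = -N/12 (A(N) = N*(-1/12) = -N/12)
w(R) = 2*R
c = -5404 (c = -5414 - (-1)*120/12 = -5414 - 1*(-10) = -5414 + 10 = -5404)
(-4248 + c)*(w(5) + 30440) = (-4248 - 5404)*(2*5 + 30440) = -9652*(10 + 30440) = -9652*30450 = -293903400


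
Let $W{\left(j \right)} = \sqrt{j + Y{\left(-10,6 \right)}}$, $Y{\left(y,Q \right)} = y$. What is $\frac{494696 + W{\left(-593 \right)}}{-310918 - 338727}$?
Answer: $- \frac{494696}{649645} - \frac{3 i \sqrt{67}}{649645} \approx -0.76149 - 3.7799 \cdot 10^{-5} i$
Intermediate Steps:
$W{\left(j \right)} = \sqrt{-10 + j}$ ($W{\left(j \right)} = \sqrt{j - 10} = \sqrt{-10 + j}$)
$\frac{494696 + W{\left(-593 \right)}}{-310918 - 338727} = \frac{494696 + \sqrt{-10 - 593}}{-310918 - 338727} = \frac{494696 + \sqrt{-603}}{-649645} = \left(494696 + 3 i \sqrt{67}\right) \left(- \frac{1}{649645}\right) = - \frac{494696}{649645} - \frac{3 i \sqrt{67}}{649645}$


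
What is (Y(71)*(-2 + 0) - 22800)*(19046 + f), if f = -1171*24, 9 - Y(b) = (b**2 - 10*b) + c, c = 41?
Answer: 127482292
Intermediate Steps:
Y(b) = -32 - b**2 + 10*b (Y(b) = 9 - ((b**2 - 10*b) + 41) = 9 - (41 + b**2 - 10*b) = 9 + (-41 - b**2 + 10*b) = -32 - b**2 + 10*b)
f = -28104
(Y(71)*(-2 + 0) - 22800)*(19046 + f) = ((-32 - 1*71**2 + 10*71)*(-2 + 0) - 22800)*(19046 - 28104) = ((-32 - 1*5041 + 710)*(-2) - 22800)*(-9058) = ((-32 - 5041 + 710)*(-2) - 22800)*(-9058) = (-4363*(-2) - 22800)*(-9058) = (8726 - 22800)*(-9058) = -14074*(-9058) = 127482292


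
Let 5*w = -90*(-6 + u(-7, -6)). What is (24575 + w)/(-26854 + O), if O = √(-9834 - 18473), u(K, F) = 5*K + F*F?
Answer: -662353910/721165623 - 24665*I*√28307/721165623 ≈ -0.91845 - 0.0057543*I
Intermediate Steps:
u(K, F) = F² + 5*K (u(K, F) = 5*K + F² = F² + 5*K)
O = I*√28307 (O = √(-28307) = I*√28307 ≈ 168.25*I)
w = 90 (w = (-90*(-6 + ((-6)² + 5*(-7))))/5 = (-90*(-6 + (36 - 35)))/5 = (-90*(-6 + 1))/5 = (-90*(-5))/5 = (⅕)*450 = 90)
(24575 + w)/(-26854 + O) = (24575 + 90)/(-26854 + I*√28307) = 24665/(-26854 + I*√28307)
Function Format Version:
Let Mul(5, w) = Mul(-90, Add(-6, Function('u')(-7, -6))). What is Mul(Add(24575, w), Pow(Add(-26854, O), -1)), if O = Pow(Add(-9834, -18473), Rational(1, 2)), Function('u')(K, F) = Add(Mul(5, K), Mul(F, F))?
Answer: Add(Rational(-662353910, 721165623), Mul(Rational(-24665, 721165623), I, Pow(28307, Rational(1, 2)))) ≈ Add(-0.91845, Mul(-0.0057543, I))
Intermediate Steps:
Function('u')(K, F) = Add(Pow(F, 2), Mul(5, K)) (Function('u')(K, F) = Add(Mul(5, K), Pow(F, 2)) = Add(Pow(F, 2), Mul(5, K)))
O = Mul(I, Pow(28307, Rational(1, 2))) (O = Pow(-28307, Rational(1, 2)) = Mul(I, Pow(28307, Rational(1, 2))) ≈ Mul(168.25, I))
w = 90 (w = Mul(Rational(1, 5), Mul(-90, Add(-6, Add(Pow(-6, 2), Mul(5, -7))))) = Mul(Rational(1, 5), Mul(-90, Add(-6, Add(36, -35)))) = Mul(Rational(1, 5), Mul(-90, Add(-6, 1))) = Mul(Rational(1, 5), Mul(-90, -5)) = Mul(Rational(1, 5), 450) = 90)
Mul(Add(24575, w), Pow(Add(-26854, O), -1)) = Mul(Add(24575, 90), Pow(Add(-26854, Mul(I, Pow(28307, Rational(1, 2)))), -1)) = Mul(24665, Pow(Add(-26854, Mul(I, Pow(28307, Rational(1, 2)))), -1))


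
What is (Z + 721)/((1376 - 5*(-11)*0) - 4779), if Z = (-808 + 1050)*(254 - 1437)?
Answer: 6965/83 ≈ 83.916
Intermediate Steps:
Z = -286286 (Z = 242*(-1183) = -286286)
(Z + 721)/((1376 - 5*(-11)*0) - 4779) = (-286286 + 721)/((1376 - 5*(-11)*0) - 4779) = -285565/((1376 + 55*0) - 4779) = -285565/((1376 + 0) - 4779) = -285565/(1376 - 4779) = -285565/(-3403) = -285565*(-1/3403) = 6965/83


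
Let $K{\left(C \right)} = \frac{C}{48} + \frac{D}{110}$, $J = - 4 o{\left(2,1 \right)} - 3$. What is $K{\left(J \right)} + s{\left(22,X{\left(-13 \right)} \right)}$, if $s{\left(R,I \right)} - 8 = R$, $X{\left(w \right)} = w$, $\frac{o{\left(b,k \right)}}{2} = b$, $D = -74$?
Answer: $\frac{76379}{2640} \approx 28.931$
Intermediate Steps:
$o{\left(b,k \right)} = 2 b$
$s{\left(R,I \right)} = 8 + R$
$J = -19$ ($J = - 4 \cdot 2 \cdot 2 - 3 = \left(-4\right) 4 - 3 = -16 - 3 = -19$)
$K{\left(C \right)} = - \frac{37}{55} + \frac{C}{48}$ ($K{\left(C \right)} = \frac{C}{48} - \frac{74}{110} = C \frac{1}{48} - \frac{37}{55} = \frac{C}{48} - \frac{37}{55} = - \frac{37}{55} + \frac{C}{48}$)
$K{\left(J \right)} + s{\left(22,X{\left(-13 \right)} \right)} = \left(- \frac{37}{55} + \frac{1}{48} \left(-19\right)\right) + \left(8 + 22\right) = \left(- \frac{37}{55} - \frac{19}{48}\right) + 30 = - \frac{2821}{2640} + 30 = \frac{76379}{2640}$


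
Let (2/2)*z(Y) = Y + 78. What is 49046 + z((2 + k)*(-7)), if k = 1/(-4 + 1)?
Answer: 147337/3 ≈ 49112.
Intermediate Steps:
k = -1/3 (k = 1/(-3) = -1/3 ≈ -0.33333)
z(Y) = 78 + Y (z(Y) = Y + 78 = 78 + Y)
49046 + z((2 + k)*(-7)) = 49046 + (78 + (2 - 1/3)*(-7)) = 49046 + (78 + (5/3)*(-7)) = 49046 + (78 - 35/3) = 49046 + 199/3 = 147337/3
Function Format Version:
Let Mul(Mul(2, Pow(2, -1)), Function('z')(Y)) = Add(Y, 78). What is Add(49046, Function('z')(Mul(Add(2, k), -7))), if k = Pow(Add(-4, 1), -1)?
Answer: Rational(147337, 3) ≈ 49112.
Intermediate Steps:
k = Rational(-1, 3) (k = Pow(-3, -1) = Rational(-1, 3) ≈ -0.33333)
Function('z')(Y) = Add(78, Y) (Function('z')(Y) = Add(Y, 78) = Add(78, Y))
Add(49046, Function('z')(Mul(Add(2, k), -7))) = Add(49046, Add(78, Mul(Add(2, Rational(-1, 3)), -7))) = Add(49046, Add(78, Mul(Rational(5, 3), -7))) = Add(49046, Add(78, Rational(-35, 3))) = Add(49046, Rational(199, 3)) = Rational(147337, 3)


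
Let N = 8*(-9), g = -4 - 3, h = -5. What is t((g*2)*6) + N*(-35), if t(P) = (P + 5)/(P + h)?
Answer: 224359/89 ≈ 2520.9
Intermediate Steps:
g = -7
t(P) = (5 + P)/(-5 + P) (t(P) = (P + 5)/(P - 5) = (5 + P)/(-5 + P))
N = -72
t((g*2)*6) + N*(-35) = (5 - 7*2*6)/(-5 - 7*2*6) - 72*(-35) = (5 - 14*6)/(-5 - 14*6) + 2520 = (5 - 84)/(-5 - 84) + 2520 = -79/(-89) + 2520 = -1/89*(-79) + 2520 = 79/89 + 2520 = 224359/89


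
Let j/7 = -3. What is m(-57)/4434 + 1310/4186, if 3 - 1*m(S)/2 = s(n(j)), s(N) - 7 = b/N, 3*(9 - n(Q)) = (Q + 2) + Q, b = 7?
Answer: 96688168/310892127 ≈ 0.31100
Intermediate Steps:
j = -21 (j = 7*(-3) = -21)
n(Q) = 25/3 - 2*Q/3 (n(Q) = 9 - ((Q + 2) + Q)/3 = 9 - ((2 + Q) + Q)/3 = 9 - (2 + 2*Q)/3 = 9 + (-⅔ - 2*Q/3) = 25/3 - 2*Q/3)
s(N) = 7 + 7/N
m(S) = -578/67 (m(S) = 6 - 2*(7 + 7/(25/3 - ⅔*(-21))) = 6 - 2*(7 + 7/(25/3 + 14)) = 6 - 2*(7 + 7/(67/3)) = 6 - 2*(7 + 7*(3/67)) = 6 - 2*(7 + 21/67) = 6 - 2*490/67 = 6 - 980/67 = -578/67)
m(-57)/4434 + 1310/4186 = -578/67/4434 + 1310/4186 = -578/67*1/4434 + 1310*(1/4186) = -289/148539 + 655/2093 = 96688168/310892127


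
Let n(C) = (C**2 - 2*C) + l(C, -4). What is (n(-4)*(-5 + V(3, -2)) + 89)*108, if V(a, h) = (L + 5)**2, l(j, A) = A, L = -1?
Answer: 33372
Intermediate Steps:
n(C) = -4 + C**2 - 2*C (n(C) = (C**2 - 2*C) - 4 = -4 + C**2 - 2*C)
V(a, h) = 16 (V(a, h) = (-1 + 5)**2 = 4**2 = 16)
(n(-4)*(-5 + V(3, -2)) + 89)*108 = ((-4 + (-4)**2 - 2*(-4))*(-5 + 16) + 89)*108 = ((-4 + 16 + 8)*11 + 89)*108 = (20*11 + 89)*108 = (220 + 89)*108 = 309*108 = 33372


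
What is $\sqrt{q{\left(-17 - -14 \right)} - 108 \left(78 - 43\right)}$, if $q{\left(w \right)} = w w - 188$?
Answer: $i \sqrt{3959} \approx 62.921 i$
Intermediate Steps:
$q{\left(w \right)} = -188 + w^{2}$ ($q{\left(w \right)} = w^{2} - 188 = -188 + w^{2}$)
$\sqrt{q{\left(-17 - -14 \right)} - 108 \left(78 - 43\right)} = \sqrt{\left(-188 + \left(-17 - -14\right)^{2}\right) - 108 \left(78 - 43\right)} = \sqrt{\left(-188 + \left(-17 + 14\right)^{2}\right) - 3780} = \sqrt{\left(-188 + \left(-3\right)^{2}\right) - 3780} = \sqrt{\left(-188 + 9\right) - 3780} = \sqrt{-179 - 3780} = \sqrt{-3959} = i \sqrt{3959}$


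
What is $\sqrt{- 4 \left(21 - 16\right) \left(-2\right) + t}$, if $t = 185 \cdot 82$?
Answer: $39 \sqrt{10} \approx 123.33$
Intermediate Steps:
$t = 15170$
$\sqrt{- 4 \left(21 - 16\right) \left(-2\right) + t} = \sqrt{- 4 \left(21 - 16\right) \left(-2\right) + 15170} = \sqrt{- 4 \cdot 5 \left(-2\right) + 15170} = \sqrt{\left(-4\right) \left(-10\right) + 15170} = \sqrt{40 + 15170} = \sqrt{15210} = 39 \sqrt{10}$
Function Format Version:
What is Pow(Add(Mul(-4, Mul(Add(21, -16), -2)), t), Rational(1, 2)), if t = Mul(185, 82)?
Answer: Mul(39, Pow(10, Rational(1, 2))) ≈ 123.33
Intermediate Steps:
t = 15170
Pow(Add(Mul(-4, Mul(Add(21, -16), -2)), t), Rational(1, 2)) = Pow(Add(Mul(-4, Mul(Add(21, -16), -2)), 15170), Rational(1, 2)) = Pow(Add(Mul(-4, Mul(5, -2)), 15170), Rational(1, 2)) = Pow(Add(Mul(-4, -10), 15170), Rational(1, 2)) = Pow(Add(40, 15170), Rational(1, 2)) = Pow(15210, Rational(1, 2)) = Mul(39, Pow(10, Rational(1, 2)))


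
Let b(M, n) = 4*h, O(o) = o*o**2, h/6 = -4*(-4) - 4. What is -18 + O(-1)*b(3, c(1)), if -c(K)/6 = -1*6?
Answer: -306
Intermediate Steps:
c(K) = 36 (c(K) = -(-6)*6 = -6*(-6) = 36)
h = 72 (h = 6*(-4*(-4) - 4) = 6*(16 - 4) = 6*12 = 72)
O(o) = o**3
b(M, n) = 288 (b(M, n) = 4*72 = 288)
-18 + O(-1)*b(3, c(1)) = -18 + (-1)**3*288 = -18 - 1*288 = -18 - 288 = -306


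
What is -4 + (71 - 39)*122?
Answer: 3900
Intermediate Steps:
-4 + (71 - 39)*122 = -4 + 32*122 = -4 + 3904 = 3900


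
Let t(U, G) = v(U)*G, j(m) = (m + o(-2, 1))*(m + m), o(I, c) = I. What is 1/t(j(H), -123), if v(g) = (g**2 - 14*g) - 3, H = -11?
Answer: -1/9568047 ≈ -1.0451e-7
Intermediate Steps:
j(m) = 2*m*(-2 + m) (j(m) = (m - 2)*(m + m) = (-2 + m)*(2*m) = 2*m*(-2 + m))
v(g) = -3 + g**2 - 14*g
t(U, G) = G*(-3 + U**2 - 14*U) (t(U, G) = (-3 + U**2 - 14*U)*G = G*(-3 + U**2 - 14*U))
1/t(j(H), -123) = 1/(-123*(-3 + (2*(-11)*(-2 - 11))**2 - 28*(-11)*(-2 - 11))) = 1/(-123*(-3 + (2*(-11)*(-13))**2 - 28*(-11)*(-13))) = 1/(-123*(-3 + 286**2 - 14*286)) = 1/(-123*(-3 + 81796 - 4004)) = 1/(-123*77789) = 1/(-9568047) = -1/9568047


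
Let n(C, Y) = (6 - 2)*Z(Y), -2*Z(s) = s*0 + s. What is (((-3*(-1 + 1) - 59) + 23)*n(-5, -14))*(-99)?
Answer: 99792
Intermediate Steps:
Z(s) = -s/2 (Z(s) = -(s*0 + s)/2 = -(0 + s)/2 = -s/2)
n(C, Y) = -2*Y (n(C, Y) = (6 - 2)*(-Y/2) = 4*(-Y/2) = -2*Y)
(((-3*(-1 + 1) - 59) + 23)*n(-5, -14))*(-99) = (((-3*(-1 + 1) - 59) + 23)*(-2*(-14)))*(-99) = (((-3*0 - 59) + 23)*28)*(-99) = (((0 - 59) + 23)*28)*(-99) = ((-59 + 23)*28)*(-99) = -36*28*(-99) = -1008*(-99) = 99792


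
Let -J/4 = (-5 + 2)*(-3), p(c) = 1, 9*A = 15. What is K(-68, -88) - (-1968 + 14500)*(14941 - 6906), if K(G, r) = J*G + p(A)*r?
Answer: -100692260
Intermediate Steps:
A = 5/3 (A = (⅑)*15 = 5/3 ≈ 1.6667)
J = -36 (J = -4*(-5 + 2)*(-3) = -(-12)*(-3) = -4*9 = -36)
K(G, r) = r - 36*G (K(G, r) = -36*G + 1*r = -36*G + r = r - 36*G)
K(-68, -88) - (-1968 + 14500)*(14941 - 6906) = (-88 - 36*(-68)) - (-1968 + 14500)*(14941 - 6906) = (-88 + 2448) - 12532*8035 = 2360 - 1*100694620 = 2360 - 100694620 = -100692260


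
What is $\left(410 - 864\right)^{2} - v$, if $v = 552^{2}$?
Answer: $-98588$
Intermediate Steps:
$v = 304704$
$\left(410 - 864\right)^{2} - v = \left(410 - 864\right)^{2} - 304704 = \left(-454\right)^{2} - 304704 = 206116 - 304704 = -98588$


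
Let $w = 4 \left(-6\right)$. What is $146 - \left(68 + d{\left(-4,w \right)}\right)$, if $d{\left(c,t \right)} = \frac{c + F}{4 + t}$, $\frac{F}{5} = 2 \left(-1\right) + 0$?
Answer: $\frac{773}{10} \approx 77.3$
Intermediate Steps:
$w = -24$
$F = -10$ ($F = 5 \left(2 \left(-1\right) + 0\right) = 5 \left(-2 + 0\right) = 5 \left(-2\right) = -10$)
$d{\left(c,t \right)} = \frac{-10 + c}{4 + t}$ ($d{\left(c,t \right)} = \frac{c - 10}{4 + t} = \frac{-10 + c}{4 + t}$)
$146 - \left(68 + d{\left(-4,w \right)}\right) = 146 - \left(68 + \frac{-10 - 4}{4 - 24}\right) = 146 - \left(68 + \frac{1}{-20} \left(-14\right)\right) = 146 - \left(68 - - \frac{7}{10}\right) = 146 - \left(68 + \frac{7}{10}\right) = 146 - \frac{687}{10} = \frac{773}{10}$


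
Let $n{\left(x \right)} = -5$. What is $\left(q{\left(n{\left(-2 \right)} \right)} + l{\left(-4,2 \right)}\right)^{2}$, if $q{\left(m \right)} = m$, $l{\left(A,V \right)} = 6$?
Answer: $1$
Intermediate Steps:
$\left(q{\left(n{\left(-2 \right)} \right)} + l{\left(-4,2 \right)}\right)^{2} = \left(-5 + 6\right)^{2} = 1^{2} = 1$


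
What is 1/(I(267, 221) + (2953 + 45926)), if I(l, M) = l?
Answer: 1/49146 ≈ 2.0348e-5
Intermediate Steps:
1/(I(267, 221) + (2953 + 45926)) = 1/(267 + (2953 + 45926)) = 1/(267 + 48879) = 1/49146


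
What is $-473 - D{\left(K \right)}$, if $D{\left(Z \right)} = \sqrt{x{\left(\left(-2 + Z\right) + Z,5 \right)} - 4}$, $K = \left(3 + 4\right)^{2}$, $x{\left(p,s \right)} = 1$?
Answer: $-473 - i \sqrt{3} \approx -473.0 - 1.732 i$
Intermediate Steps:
$K = 49$ ($K = 7^{2} = 49$)
$D{\left(Z \right)} = i \sqrt{3}$ ($D{\left(Z \right)} = \sqrt{1 - 4} = \sqrt{-3} = i \sqrt{3}$)
$-473 - D{\left(K \right)} = -473 - i \sqrt{3}$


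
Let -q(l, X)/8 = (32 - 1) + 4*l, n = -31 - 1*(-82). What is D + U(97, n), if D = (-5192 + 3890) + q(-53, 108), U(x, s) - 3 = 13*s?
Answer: 812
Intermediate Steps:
n = 51 (n = -31 + 82 = 51)
q(l, X) = -248 - 32*l (q(l, X) = -8*((32 - 1) + 4*l) = -8*(31 + 4*l) = -248 - 32*l)
U(x, s) = 3 + 13*s
D = 146 (D = (-5192 + 3890) + (-248 - 32*(-53)) = -1302 + (-248 + 1696) = -1302 + 1448 = 146)
D + U(97, n) = 146 + (3 + 13*51) = 146 + (3 + 663) = 146 + 666 = 812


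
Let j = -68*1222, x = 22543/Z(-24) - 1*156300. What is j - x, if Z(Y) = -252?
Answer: 18469951/252 ≈ 73294.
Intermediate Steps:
x = -39410143/252 (x = 22543/(-252) - 1*156300 = 22543*(-1/252) - 156300 = -22543/252 - 156300 = -39410143/252 ≈ -1.5639e+5)
j = -83096
j - x = -83096 - 1*(-39410143/252) = -83096 + 39410143/252 = 18469951/252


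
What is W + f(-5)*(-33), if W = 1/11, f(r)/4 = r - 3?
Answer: 11617/11 ≈ 1056.1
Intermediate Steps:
f(r) = -12 + 4*r (f(r) = 4*(r - 3) = 4*(-3 + r) = -12 + 4*r)
W = 1/11 ≈ 0.090909
W + f(-5)*(-33) = 1/11 + (-12 + 4*(-5))*(-33) = 1/11 + (-12 - 20)*(-33) = 1/11 - 32*(-33) = 1/11 + 1056 = 11617/11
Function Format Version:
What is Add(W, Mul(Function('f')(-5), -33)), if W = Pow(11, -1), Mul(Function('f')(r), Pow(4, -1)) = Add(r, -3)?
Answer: Rational(11617, 11) ≈ 1056.1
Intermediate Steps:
Function('f')(r) = Add(-12, Mul(4, r)) (Function('f')(r) = Mul(4, Add(r, -3)) = Mul(4, Add(-3, r)) = Add(-12, Mul(4, r)))
W = Rational(1, 11) ≈ 0.090909
Add(W, Mul(Function('f')(-5), -33)) = Add(Rational(1, 11), Mul(Add(-12, Mul(4, -5)), -33)) = Add(Rational(1, 11), Mul(Add(-12, -20), -33)) = Add(Rational(1, 11), Mul(-32, -33)) = Add(Rational(1, 11), 1056) = Rational(11617, 11)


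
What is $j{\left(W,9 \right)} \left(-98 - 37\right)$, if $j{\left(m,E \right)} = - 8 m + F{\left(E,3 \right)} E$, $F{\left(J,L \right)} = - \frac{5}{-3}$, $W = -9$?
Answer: $-11745$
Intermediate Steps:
$F{\left(J,L \right)} = \frac{5}{3}$ ($F{\left(J,L \right)} = \left(-5\right) \left(- \frac{1}{3}\right) = \frac{5}{3}$)
$j{\left(m,E \right)} = - 8 m + \frac{5 E}{3}$
$j{\left(W,9 \right)} \left(-98 - 37\right) = \left(\left(-8\right) \left(-9\right) + \frac{5}{3} \cdot 9\right) \left(-98 - 37\right) = \left(72 + 15\right) \left(-135\right) = 87 \left(-135\right) = -11745$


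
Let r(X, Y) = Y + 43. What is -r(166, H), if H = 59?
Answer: -102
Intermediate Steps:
r(X, Y) = 43 + Y
-r(166, H) = -(43 + 59) = -1*102 = -102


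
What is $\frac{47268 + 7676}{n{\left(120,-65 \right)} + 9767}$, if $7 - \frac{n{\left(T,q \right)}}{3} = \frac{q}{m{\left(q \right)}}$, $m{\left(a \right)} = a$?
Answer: $\frac{54944}{9785} \approx 5.6151$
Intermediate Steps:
$n{\left(T,q \right)} = 18$ ($n{\left(T,q \right)} = 21 - 3 \frac{q}{q} = 21 - 3 = 18$)
$\frac{47268 + 7676}{n{\left(120,-65 \right)} + 9767} = \frac{47268 + 7676}{18 + 9767} = \frac{54944}{9785}$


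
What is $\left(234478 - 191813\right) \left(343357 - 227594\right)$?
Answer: $4939028395$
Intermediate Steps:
$\left(234478 - 191813\right) \left(343357 - 227594\right) = 42665 \cdot 115763 = 4939028395$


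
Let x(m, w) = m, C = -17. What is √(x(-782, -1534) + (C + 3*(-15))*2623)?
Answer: 4*I*√10213 ≈ 404.24*I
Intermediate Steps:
√(x(-782, -1534) + (C + 3*(-15))*2623) = √(-782 + (-17 + 3*(-15))*2623) = √(-782 + (-17 - 45)*2623) = √(-782 - 62*2623) = √(-782 - 162626) = √(-163408) = 4*I*√10213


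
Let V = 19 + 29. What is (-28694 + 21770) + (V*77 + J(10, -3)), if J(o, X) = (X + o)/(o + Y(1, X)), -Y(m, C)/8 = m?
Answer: -6449/2 ≈ -3224.5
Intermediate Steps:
Y(m, C) = -8*m
V = 48
J(o, X) = (X + o)/(-8 + o) (J(o, X) = (X + o)/(o - 8*1) = (X + o)/(o - 8) = (X + o)/(-8 + o))
(-28694 + 21770) + (V*77 + J(10, -3)) = (-28694 + 21770) + (48*77 + (-3 + 10)/(-8 + 10)) = -6924 + (3696 + 7/2) = -6924 + 7399/2 = -6449/2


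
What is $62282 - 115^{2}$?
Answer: $49057$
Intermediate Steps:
$62282 - 115^{2} = 62282 - 13225 = 49057$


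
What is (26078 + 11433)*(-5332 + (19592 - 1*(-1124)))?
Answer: 577069224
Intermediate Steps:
(26078 + 11433)*(-5332 + (19592 - 1*(-1124))) = 37511*(-5332 + (19592 + 1124)) = 37511*(-5332 + 20716) = 37511*15384 = 577069224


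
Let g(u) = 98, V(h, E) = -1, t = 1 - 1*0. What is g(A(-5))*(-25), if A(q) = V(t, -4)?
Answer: -2450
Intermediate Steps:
t = 1 (t = 1 + 0 = 1)
A(q) = -1
g(A(-5))*(-25) = 98*(-25) = -2450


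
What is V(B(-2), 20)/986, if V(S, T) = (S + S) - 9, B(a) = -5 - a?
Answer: -15/986 ≈ -0.015213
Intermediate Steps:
V(S, T) = -9 + 2*S (V(S, T) = 2*S - 9 = -9 + 2*S)
V(B(-2), 20)/986 = (-9 + 2*(-5 - 1*(-2)))/986 = (-9 + 2*(-5 + 2))*(1/986) = (-9 + 2*(-3))*(1/986) = (-9 - 6)*(1/986) = -15*1/986 = -15/986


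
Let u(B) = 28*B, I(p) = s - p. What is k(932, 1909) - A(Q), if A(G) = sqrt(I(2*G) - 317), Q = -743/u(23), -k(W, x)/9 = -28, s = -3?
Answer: 252 - I*sqrt(32939634)/322 ≈ 252.0 - 17.824*I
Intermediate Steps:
I(p) = -3 - p
k(W, x) = 252 (k(W, x) = -9*(-28) = 252)
Q = -743/644 (Q = -743/(28*23) = -743/644 ≈ -1.1537)
A(G) = sqrt(-320 - 2*G) (A(G) = sqrt((-3 - 2*G) - 317) = sqrt(-320 - 2*G))
k(932, 1909) - A(Q) = 252 - sqrt(-320 - 2*(-743/644)) = 252 - sqrt(-320 + 743/322) = 252 - sqrt(-102297/322) = 252 - I*sqrt(32939634)/322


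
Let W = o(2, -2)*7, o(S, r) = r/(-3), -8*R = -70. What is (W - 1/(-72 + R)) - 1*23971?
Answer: -18190435/759 ≈ -23966.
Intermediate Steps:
R = 35/4 (R = -⅛*(-70) = 35/4 ≈ 8.7500)
o(S, r) = -r/3 (o(S, r) = r*(-⅓) = -r/3)
W = 14/3 (W = -⅓*(-2)*7 = (⅔)*7 = 14/3 ≈ 4.6667)
(W - 1/(-72 + R)) - 1*23971 = (14/3 - 1/(-72 + 35/4)) - 1*23971 = (14/3 - 1/(-253/4)) - 23971 = (14/3 - 1*(-4/253)) - 23971 = (14/3 + 4/253) - 23971 = 3554/759 - 23971 = -18190435/759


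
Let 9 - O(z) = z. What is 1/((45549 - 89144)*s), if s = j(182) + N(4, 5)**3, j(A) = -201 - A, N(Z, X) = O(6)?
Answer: 1/15519820 ≈ 6.4434e-8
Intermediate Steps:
O(z) = 9 - z
N(Z, X) = 3 (N(Z, X) = 9 - 1*6 = 9 - 6 = 3)
s = -356 (s = (-201 - 1*182) + 3**3 = (-201 - 182) + 27 = -383 + 27 = -356)
1/((45549 - 89144)*s) = 1/((45549 - 89144)*(-356)) = -1/356/(-43595) = -1/43595*(-1/356) = 1/15519820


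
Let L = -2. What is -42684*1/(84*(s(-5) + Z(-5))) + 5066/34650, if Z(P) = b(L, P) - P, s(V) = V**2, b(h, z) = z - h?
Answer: -970576/51975 ≈ -18.674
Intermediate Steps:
Z(P) = 2 (Z(P) = (P - 1*(-2)) - P = (P + 2) - P = (2 + P) - P = 2)
-42684*1/(84*(s(-5) + Z(-5))) + 5066/34650 = -42684*1/(84*((-5)**2 + 2)) + 5066/34650 = -42684*1/(84*(25 + 2)) + 5066*(1/34650) = -42684/(27*84) + 2533/17325 = -42684/2268 + 2533/17325 = -42684*1/2268 + 2533/17325 = -3557/189 + 2533/17325 = -970576/51975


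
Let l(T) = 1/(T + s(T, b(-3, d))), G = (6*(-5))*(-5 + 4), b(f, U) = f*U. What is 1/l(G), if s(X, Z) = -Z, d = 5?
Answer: 45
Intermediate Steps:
b(f, U) = U*f
G = 30 (G = -30*(-1) = 30)
l(T) = 1/(15 + T) (l(T) = 1/(T - 5*(-3)) = 1/(T - 1*(-15)) = 1/(T + 15) = 1/(15 + T))
1/l(G) = 1/(1/(15 + 30)) = 1/(1/45) = 45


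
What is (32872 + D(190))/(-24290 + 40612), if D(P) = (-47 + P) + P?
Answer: 33205/16322 ≈ 2.0344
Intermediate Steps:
D(P) = -47 + 2*P
(32872 + D(190))/(-24290 + 40612) = (32872 + (-47 + 2*190))/(-24290 + 40612) = (32872 + (-47 + 380))/16322 = (32872 + 333)*(1/16322) = 33205*(1/16322) = 33205/16322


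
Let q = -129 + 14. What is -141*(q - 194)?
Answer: 43569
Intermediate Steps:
q = -115
-141*(q - 194) = -141*(-115 - 194) = -141*(-309) = 43569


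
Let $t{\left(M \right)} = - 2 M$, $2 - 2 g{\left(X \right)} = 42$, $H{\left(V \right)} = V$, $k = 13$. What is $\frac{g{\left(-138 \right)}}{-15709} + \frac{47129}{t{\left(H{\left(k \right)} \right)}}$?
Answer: $- \frac{740348941}{408434} \approx -1812.7$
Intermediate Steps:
$g{\left(X \right)} = -20$ ($g{\left(X \right)} = 1 - 21 = -20$)
$\frac{g{\left(-138 \right)}}{-15709} + \frac{47129}{t{\left(H{\left(k \right)} \right)}} = - \frac{20}{-15709} + \frac{47129}{\left(-2\right) 13} = \left(-20\right) \left(- \frac{1}{15709}\right) + \frac{47129}{-26} = \frac{20}{15709} + 47129 \left(- \frac{1}{26}\right) = \frac{20}{15709} - \frac{47129}{26} = - \frac{740348941}{408434}$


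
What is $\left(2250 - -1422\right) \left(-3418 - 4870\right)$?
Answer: $-30433536$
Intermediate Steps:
$\left(2250 - -1422\right) \left(-3418 - 4870\right) = \left(2250 + \left(-625 + 2047\right)\right) \left(-8288\right) = \left(2250 + 1422\right) \left(-8288\right) = 3672 \left(-8288\right) = -30433536$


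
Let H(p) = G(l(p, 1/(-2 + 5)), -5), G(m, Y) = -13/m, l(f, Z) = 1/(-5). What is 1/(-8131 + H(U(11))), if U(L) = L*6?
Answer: -1/8066 ≈ -0.00012398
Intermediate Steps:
U(L) = 6*L
l(f, Z) = -⅕ (l(f, Z) = 1*(-⅕) = -⅕)
H(p) = 65 (H(p) = -13/(-⅕) = -13*(-5) = 65)
1/(-8131 + H(U(11))) = 1/(-8131 + 65) = 1/(-8066) = -1/8066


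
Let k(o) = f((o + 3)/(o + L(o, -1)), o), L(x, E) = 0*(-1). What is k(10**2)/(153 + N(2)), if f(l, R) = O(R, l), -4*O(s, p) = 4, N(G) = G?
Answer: -1/155 ≈ -0.0064516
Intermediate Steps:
L(x, E) = 0
O(s, p) = -1 (O(s, p) = -1/4*4 = -1)
f(l, R) = -1
k(o) = -1
k(10**2)/(153 + N(2)) = -1/(153 + 2) = -1/155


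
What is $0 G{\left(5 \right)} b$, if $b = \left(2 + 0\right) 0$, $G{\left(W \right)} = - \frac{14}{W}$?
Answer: $0$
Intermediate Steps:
$b = 0$ ($b = 2 \cdot 0 = 0$)
$0 G{\left(5 \right)} b = 0 \left(- \frac{14}{5}\right) 0 = 0 \cdot 0 = 0$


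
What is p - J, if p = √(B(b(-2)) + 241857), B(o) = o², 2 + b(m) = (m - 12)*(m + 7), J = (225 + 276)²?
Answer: -251001 + 3*√27449 ≈ -2.5050e+5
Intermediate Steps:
J = 251001 (J = 501² = 251001)
b(m) = -2 + (-12 + m)*(7 + m) (b(m) = -2 + (m - 12)*(m + 7) = -2 + (-12 + m)*(7 + m))
p = 3*√27449 (p = √((-86 + (-2)² - 5*(-2))² + 241857) = √((-86 + 4 + 10)² + 241857) = √((-72)² + 241857) = √(5184 + 241857) = √247041 = 3*√27449 ≈ 497.03)
p - J = 3*√27449 - 1*251001 = 3*√27449 - 251001 = -251001 + 3*√27449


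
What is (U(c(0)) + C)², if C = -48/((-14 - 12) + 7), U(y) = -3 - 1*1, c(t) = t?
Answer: 784/361 ≈ 2.1717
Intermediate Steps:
U(y) = -4 (U(y) = -3 - 1 = -4)
C = 48/19 (C = -48/(-26 + 7) = -48/(-19) = -48*(-1/19) = 48/19 ≈ 2.5263)
(U(c(0)) + C)² = (-4 + 48/19)² = (-28/19)² = 784/361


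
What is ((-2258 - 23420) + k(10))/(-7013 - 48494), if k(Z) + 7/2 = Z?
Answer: 51343/111014 ≈ 0.46249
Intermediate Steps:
k(Z) = -7/2 + Z
((-2258 - 23420) + k(10))/(-7013 - 48494) = ((-2258 - 23420) + (-7/2 + 10))/(-7013 - 48494) = (-25678 + 13/2)/(-55507) = -51343/2*(-1/55507) = 51343/111014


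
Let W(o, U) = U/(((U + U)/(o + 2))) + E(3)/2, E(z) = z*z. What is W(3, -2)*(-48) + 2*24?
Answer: -288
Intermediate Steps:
E(z) = z²
W(o, U) = 11/2 + o/2 (W(o, U) = U/(((U + U)/(o + 2))) + 3²/2 = U/(((2*U)/(2 + o))) + 9*(½) = U/((2*U/(2 + o))) + 9/2 = U*((2 + o)/(2*U)) + 9/2 = (1 + o/2) + 9/2 = 11/2 + o/2)
W(3, -2)*(-48) + 2*24 = (11/2 + (½)*3)*(-48) + 2*24 = (11/2 + 3/2)*(-48) + 48 = 7*(-48) + 48 = -336 + 48 = -288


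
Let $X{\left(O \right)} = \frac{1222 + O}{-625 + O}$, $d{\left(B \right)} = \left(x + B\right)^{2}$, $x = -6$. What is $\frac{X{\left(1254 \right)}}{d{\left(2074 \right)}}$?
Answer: $\frac{619}{672499124} \approx 9.2045 \cdot 10^{-7}$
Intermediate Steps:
$d{\left(B \right)} = \left(-6 + B\right)^{2}$
$X{\left(O \right)} = \frac{1222 + O}{-625 + O}$
$\frac{X{\left(1254 \right)}}{d{\left(2074 \right)}} = \frac{\frac{1}{-625 + 1254} \left(1222 + 1254\right)}{\left(-6 + 2074\right)^{2}} = \frac{\frac{1}{629} \cdot 2476}{2068^{2}} = \frac{\frac{1}{629} \cdot 2476}{4276624} = \frac{2476}{629} \cdot \frac{1}{4276624} = \frac{619}{672499124}$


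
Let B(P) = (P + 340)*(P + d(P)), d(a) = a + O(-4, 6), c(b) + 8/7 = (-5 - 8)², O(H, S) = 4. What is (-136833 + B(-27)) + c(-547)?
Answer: -1066206/7 ≈ -1.5232e+5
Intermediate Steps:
c(b) = 1175/7 (c(b) = -8/7 + (-5 - 8)² = -8/7 + (-13)² = -8/7 + 169 = 1175/7)
d(a) = 4 + a (d(a) = a + 4 = 4 + a)
B(P) = (4 + 2*P)*(340 + P) (B(P) = (P + 340)*(P + (4 + P)) = (340 + P)*(4 + 2*P) = (4 + 2*P)*(340 + P))
(-136833 + B(-27)) + c(-547) = (-136833 + (1360 + 2*(-27)² + 684*(-27))) + 1175/7 = (-136833 + (1360 + 2*729 - 18468)) + 1175/7 = (-136833 + (1360 + 1458 - 18468)) + 1175/7 = (-136833 - 15650) + 1175/7 = -152483 + 1175/7 = -1066206/7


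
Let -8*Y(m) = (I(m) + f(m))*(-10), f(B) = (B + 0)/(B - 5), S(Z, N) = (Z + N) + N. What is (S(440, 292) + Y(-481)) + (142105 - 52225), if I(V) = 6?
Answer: 176734361/1944 ≈ 90913.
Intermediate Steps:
S(Z, N) = Z + 2*N (S(Z, N) = (N + Z) + N = Z + 2*N)
f(B) = B/(-5 + B)
Y(m) = 15/2 + 5*m/(4*(-5 + m)) (Y(m) = -(6 + m/(-5 + m))*(-10)/8 = -(-60 - 10*m/(-5 + m))/8 = 15/2 + 5*m/(4*(-5 + m)))
(S(440, 292) + Y(-481)) + (142105 - 52225) = ((440 + 2*292) + 5*(-30 + 7*(-481))/(4*(-5 - 481))) + (142105 - 52225) = ((440 + 584) + (5/4)*(-30 - 3367)/(-486)) + 89880 = (1024 + (5/4)*(-1/486)*(-3397)) + 89880 = (1024 + 16985/1944) + 89880 = 2007641/1944 + 89880 = 176734361/1944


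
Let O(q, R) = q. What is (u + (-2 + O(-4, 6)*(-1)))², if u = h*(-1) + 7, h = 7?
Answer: 4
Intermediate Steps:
u = 0 (u = 7*(-1) + 7 = -7 + 7 = 0)
(u + (-2 + O(-4, 6)*(-1)))² = (0 + (-2 - 4*(-1)))² = (0 + (-2 + 4))² = (0 + 2)² = 2² = 4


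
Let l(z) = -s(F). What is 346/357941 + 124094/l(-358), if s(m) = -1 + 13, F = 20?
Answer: -22209163151/2147646 ≈ -10341.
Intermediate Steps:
s(m) = 12
l(z) = -12 (l(z) = -1*12 = -12)
346/357941 + 124094/l(-358) = 346/357941 + 124094/(-12) = 346*(1/357941) + 124094*(-1/12) = 346/357941 - 62047/6 = -22209163151/2147646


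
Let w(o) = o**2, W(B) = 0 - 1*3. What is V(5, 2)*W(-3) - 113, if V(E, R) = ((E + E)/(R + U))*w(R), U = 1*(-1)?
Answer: -233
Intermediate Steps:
U = -1
W(B) = -3 (W(B) = 0 - 3 = -3)
V(E, R) = 2*E*R**2/(-1 + R) (V(E, R) = ((E + E)/(R - 1))*R**2 = ((2*E)/(-1 + R))*R**2 = (2*E/(-1 + R))*R**2 = 2*E*R**2/(-1 + R))
V(5, 2)*W(-3) - 113 = (2*5*2**2/(-1 + 2))*(-3) - 113 = (2*5*4/1)*(-3) - 113 = (2*5*4*1)*(-3) - 113 = 40*(-3) - 113 = -120 - 113 = -233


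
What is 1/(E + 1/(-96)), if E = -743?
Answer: -96/71329 ≈ -0.0013459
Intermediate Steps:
1/(E + 1/(-96)) = 1/(-743 + 1/(-96)) = 1/(-743 - 1/96) = 1/(-71329/96) = -96/71329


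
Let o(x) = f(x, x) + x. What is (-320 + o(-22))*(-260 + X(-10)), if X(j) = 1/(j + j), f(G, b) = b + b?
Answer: 1003793/10 ≈ 1.0038e+5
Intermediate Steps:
f(G, b) = 2*b
o(x) = 3*x (o(x) = 2*x + x = 3*x)
X(j) = 1/(2*j)
(-320 + o(-22))*(-260 + X(-10)) = (-320 + 3*(-22))*(-260 + (½)/(-10)) = (-320 - 66)*(-260 + (½)*(-⅒)) = -386*(-260 - 1/20) = -386*(-5201/20) = 1003793/10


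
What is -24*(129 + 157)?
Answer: -6864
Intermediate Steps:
-24*(129 + 157) = -24*286 = -6864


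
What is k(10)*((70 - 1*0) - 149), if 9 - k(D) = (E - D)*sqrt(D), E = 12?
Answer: -711 + 158*sqrt(10) ≈ -211.36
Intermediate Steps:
k(D) = 9 - sqrt(D)*(12 - D) (k(D) = 9 - (12 - D)*sqrt(D) = 9 - sqrt(D)*(12 - D))
k(10)*((70 - 1*0) - 149) = (9 + 10**(3/2) - 12*sqrt(10))*((70 - 1*0) - 149) = (9 + 10*sqrt(10) - 12*sqrt(10))*((70 + 0) - 149) = (9 - 2*sqrt(10))*(70 - 149) = (9 - 2*sqrt(10))*(-79) = -711 + 158*sqrt(10)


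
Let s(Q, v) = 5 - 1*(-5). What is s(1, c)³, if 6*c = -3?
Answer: 1000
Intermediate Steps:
c = -½ (c = (⅙)*(-3) = -½ ≈ -0.50000)
s(Q, v) = 10 (s(Q, v) = 5 + 5 = 10)
s(1, c)³ = 10³ = 1000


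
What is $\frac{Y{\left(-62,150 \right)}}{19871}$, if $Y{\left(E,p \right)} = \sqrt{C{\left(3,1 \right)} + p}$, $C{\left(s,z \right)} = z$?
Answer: $\frac{\sqrt{151}}{19871} \approx 0.0006184$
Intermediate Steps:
$Y{\left(E,p \right)} = \sqrt{1 + p}$
$\frac{Y{\left(-62,150 \right)}}{19871} = \frac{\sqrt{1 + 150}}{19871} = \sqrt{151} \cdot \frac{1}{19871} = \frac{\sqrt{151}}{19871}$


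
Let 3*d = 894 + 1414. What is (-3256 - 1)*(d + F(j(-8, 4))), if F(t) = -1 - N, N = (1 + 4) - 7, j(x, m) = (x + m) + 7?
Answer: -7526927/3 ≈ -2.5090e+6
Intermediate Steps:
d = 2308/3 (d = (894 + 1414)/3 = (⅓)*2308 = 2308/3 ≈ 769.33)
j(x, m) = 7 + m + x (j(x, m) = (m + x) + 7 = 7 + m + x)
N = -2 (N = 5 - 7 = -2)
F(t) = 1 (F(t) = -1 - 1*(-2) = -1 + 2 = 1)
(-3256 - 1)*(d + F(j(-8, 4))) = (-3256 - 1)*(2308/3 + 1) = -3257*2311/3 = -7526927/3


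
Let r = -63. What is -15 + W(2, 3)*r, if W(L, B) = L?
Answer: -141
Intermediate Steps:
-15 + W(2, 3)*r = -15 + 2*(-63) = -15 - 126 = -141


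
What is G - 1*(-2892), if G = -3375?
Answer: -483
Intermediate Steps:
G - 1*(-2892) = -3375 - 1*(-2892) = -3375 + 2892 = -483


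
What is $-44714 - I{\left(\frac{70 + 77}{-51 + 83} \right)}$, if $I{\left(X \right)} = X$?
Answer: $- \frac{1430995}{32} \approx -44719.0$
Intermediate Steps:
$-44714 - I{\left(\frac{70 + 77}{-51 + 83} \right)} = -44714 - \frac{70 + 77}{-51 + 83} = -44714 - \frac{147}{32} = - \frac{1430995}{32}$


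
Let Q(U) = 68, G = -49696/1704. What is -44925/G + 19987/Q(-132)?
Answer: 48428309/26401 ≈ 1834.3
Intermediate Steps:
G = -6212/213 (G = -49696*1/1704 = -6212/213 ≈ -29.164)
-44925/G + 19987/Q(-132) = -44925/(-6212/213) + 19987/68 = -44925*(-213/6212) + 19987*(1/68) = 9569025/6212 + 19987/68 = 48428309/26401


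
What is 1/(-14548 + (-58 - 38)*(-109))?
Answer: -1/4084 ≈ -0.00024486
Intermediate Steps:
1/(-14548 + (-58 - 38)*(-109)) = 1/(-14548 - 96*(-109)) = 1/(-14548 + 10464) = 1/(-4084) = -1/4084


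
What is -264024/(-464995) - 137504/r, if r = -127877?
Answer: 97701269528/59462165615 ≈ 1.6431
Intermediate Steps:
-264024/(-464995) - 137504/r = -264024/(-464995) - 137504/(-127877) = -264024*(-1/464995) - 137504*(-1/127877) = 264024/464995 + 137504/127877 = 97701269528/59462165615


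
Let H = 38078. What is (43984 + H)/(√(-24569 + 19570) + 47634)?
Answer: 3908941308/2269002955 - 82062*I*√4999/2269002955 ≈ 1.7228 - 0.0025571*I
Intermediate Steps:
(43984 + H)/(√(-24569 + 19570) + 47634) = (43984 + 38078)/(√(-24569 + 19570) + 47634) = 82062/(√(-4999) + 47634) = 82062/(I*√4999 + 47634) = 82062/(47634 + I*√4999)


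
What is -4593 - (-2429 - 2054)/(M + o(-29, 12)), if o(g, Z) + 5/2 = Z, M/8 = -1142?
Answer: -83844995/18253 ≈ -4593.5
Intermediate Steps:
M = -9136 (M = 8*(-1142) = -9136)
o(g, Z) = -5/2 + Z
-4593 - (-2429 - 2054)/(M + o(-29, 12)) = -4593 - (-2429 - 2054)/(-9136 + (-5/2 + 12)) = -4593 - (-4483)/(-9136 + 19/2) = -4593 - (-4483)/(-18253/2) = -4593 - (-4483)*(-2)/18253 = -4593 - 1*8966/18253 = -4593 - 8966/18253 = -83844995/18253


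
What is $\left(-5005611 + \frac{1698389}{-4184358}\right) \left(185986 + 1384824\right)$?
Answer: $- \frac{16450519887337801435}{2092179} \approx -7.8629 \cdot 10^{12}$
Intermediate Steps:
$\left(-5005611 + \frac{1698389}{-4184358}\right) \left(185986 + 1384824\right) = \left(-5005611 + 1698389 \left(- \frac{1}{4184358}\right)\right) 1570810 = \left(-5005611 - \frac{1698389}{4184358}\right) 1570810 = \left(- \frac{20945270131127}{4184358}\right) 1570810 = - \frac{16450519887337801435}{2092179}$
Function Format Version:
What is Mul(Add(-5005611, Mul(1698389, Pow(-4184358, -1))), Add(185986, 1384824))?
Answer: Rational(-16450519887337801435, 2092179) ≈ -7.8629e+12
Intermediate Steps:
Mul(Add(-5005611, Mul(1698389, Pow(-4184358, -1))), Add(185986, 1384824)) = Mul(Add(-5005611, Mul(1698389, Rational(-1, 4184358))), 1570810) = Mul(Add(-5005611, Rational(-1698389, 4184358)), 1570810) = Mul(Rational(-20945270131127, 4184358), 1570810) = Rational(-16450519887337801435, 2092179)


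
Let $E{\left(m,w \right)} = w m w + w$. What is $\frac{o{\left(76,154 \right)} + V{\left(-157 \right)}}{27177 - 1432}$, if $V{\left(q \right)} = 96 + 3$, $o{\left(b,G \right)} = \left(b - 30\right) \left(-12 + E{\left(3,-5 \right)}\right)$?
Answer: $\frac{2767}{25745} \approx 0.10748$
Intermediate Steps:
$E{\left(m,w \right)} = w + m w^{2}$ ($E{\left(m,w \right)} = m w w + w = m w^{2} + w = w + m w^{2}$)
$o{\left(b,G \right)} = -1740 + 58 b$ ($o{\left(b,G \right)} = \left(b - 30\right) \left(-12 - 5 \left(1 + 3 \left(-5\right)\right)\right) = \left(-30 + b\right) \left(-12 - 5 \left(1 - 15\right)\right) = \left(-30 + b\right) \left(-12 - -70\right) = \left(-30 + b\right) \left(-12 + 70\right) = \left(-30 + b\right) 58 = -1740 + 58 b$)
$V{\left(q \right)} = 99$
$\frac{o{\left(76,154 \right)} + V{\left(-157 \right)}}{27177 - 1432} = \frac{\left(-1740 + 58 \cdot 76\right) + 99}{27177 - 1432} = \frac{\left(-1740 + 4408\right) + 99}{25745} = \left(2668 + 99\right) \frac{1}{25745} = 2767 \cdot \frac{1}{25745} = \frac{2767}{25745}$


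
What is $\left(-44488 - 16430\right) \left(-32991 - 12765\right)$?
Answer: $2787364008$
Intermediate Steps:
$\left(-44488 - 16430\right) \left(-32991 - 12765\right) = \left(-60918\right) \left(-45756\right) = 2787364008$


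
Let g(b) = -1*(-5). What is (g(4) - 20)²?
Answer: 225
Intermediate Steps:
g(b) = 5
(g(4) - 20)² = (5 - 20)² = (-15)² = 225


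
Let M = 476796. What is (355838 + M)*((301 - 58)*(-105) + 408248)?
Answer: 318676508722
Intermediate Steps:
(355838 + M)*((301 - 58)*(-105) + 408248) = (355838 + 476796)*((301 - 58)*(-105) + 408248) = 832634*(243*(-105) + 408248) = 832634*(-25515 + 408248) = 832634*382733 = 318676508722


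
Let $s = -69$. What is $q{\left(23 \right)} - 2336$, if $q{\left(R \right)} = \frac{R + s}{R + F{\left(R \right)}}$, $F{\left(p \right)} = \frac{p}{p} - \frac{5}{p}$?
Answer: $- \frac{1278850}{547} \approx -2337.9$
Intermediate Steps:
$F{\left(p \right)} = 1 - \frac{5}{p}$
$q{\left(R \right)} = \frac{-69 + R}{R + \frac{-5 + R}{R}}$ ($q{\left(R \right)} = \frac{R - 69}{R + \frac{-5 + R}{R}} = \frac{-69 + R}{R + \frac{-5 + R}{R}}$)
$q{\left(23 \right)} - 2336 = \frac{23 \left(-69 + 23\right)}{-5 + 23 + 23^{2}} - 2336 = 23 \frac{1}{-5 + 23 + 529} \left(-46\right) - 2336 = 23 \cdot \frac{1}{547} \left(-46\right) - 2336 = - \frac{1058}{547} - 2336 = - \frac{1278850}{547}$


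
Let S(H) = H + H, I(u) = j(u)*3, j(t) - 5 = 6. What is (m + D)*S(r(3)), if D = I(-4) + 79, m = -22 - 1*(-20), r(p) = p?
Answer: 660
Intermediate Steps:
j(t) = 11 (j(t) = 5 + 6 = 11)
I(u) = 33 (I(u) = 11*3 = 33)
S(H) = 2*H
m = -2 (m = -22 + 20 = -2)
D = 112 (D = 33 + 79 = 112)
(m + D)*S(r(3)) = (-2 + 112)*(2*3) = 110*6 = 660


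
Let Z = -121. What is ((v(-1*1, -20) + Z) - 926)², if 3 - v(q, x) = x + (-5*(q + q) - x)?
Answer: 1110916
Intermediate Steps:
v(q, x) = 3 + 10*q (v(q, x) = 3 - (x + (-5*(q + q) - x)) = 3 - (x + (-10*q - x)) = 3 - (x + (-x - 10*q)) = 3 - (-10)*q = 3 + 10*q)
((v(-1*1, -20) + Z) - 926)² = (((3 + 10*(-1*1)) - 121) - 926)² = (((3 + 10*(-1)) - 121) - 926)² = (((3 - 10) - 121) - 926)² = ((-7 - 121) - 926)² = (-128 - 926)² = (-1054)² = 1110916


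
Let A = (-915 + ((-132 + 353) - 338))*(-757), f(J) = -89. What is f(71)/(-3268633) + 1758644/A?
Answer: 1437107835647/638383636698 ≈ 2.2512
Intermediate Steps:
A = 781224 (A = (-915 + (221 - 338))*(-757) = (-915 - 117)*(-757) = -1032*(-757) = 781224)
f(71)/(-3268633) + 1758644/A = -89/(-3268633) + 1758644/781224 = -89*(-1/3268633) + 1758644*(1/781224) = 89/3268633 + 439661/195306 = 1437107835647/638383636698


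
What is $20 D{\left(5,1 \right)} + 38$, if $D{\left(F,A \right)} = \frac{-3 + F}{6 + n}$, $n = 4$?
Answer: $42$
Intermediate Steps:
$D{\left(F,A \right)} = - \frac{3}{10} + \frac{F}{10}$ ($D{\left(F,A \right)} = \frac{-3 + F}{6 + 4} = \frac{-3 + F}{10} = \left(-3 + F\right) \frac{1}{10} = - \frac{3}{10} + \frac{F}{10}$)
$20 D{\left(5,1 \right)} + 38 = 20 \left(- \frac{3}{10} + \frac{1}{10} \cdot 5\right) + 38 = 20 \left(- \frac{3}{10} + \frac{1}{2}\right) + 38 = 20 \cdot \frac{1}{5} + 38 = 4 + 38 = 42$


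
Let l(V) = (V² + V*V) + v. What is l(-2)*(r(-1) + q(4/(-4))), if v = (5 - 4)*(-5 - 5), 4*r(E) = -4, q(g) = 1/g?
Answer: 4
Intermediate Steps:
r(E) = -1 (r(E) = (¼)*(-4) = -1)
v = -10 (v = 1*(-10) = -10)
l(V) = -10 + 2*V² (l(V) = (V² + V*V) - 10 = (V² + V²) - 10 = 2*V² - 10 = -10 + 2*V²)
l(-2)*(r(-1) + q(4/(-4))) = (-10 + 2*(-2)²)*(-1 + 1/(4/(-4))) = (-10 + 2*4)*(-1 + 1/(4*(-¼))) = (-10 + 8)*(-1 + 1/(-1)) = -2*(-1 - 1) = -2*(-2) = 4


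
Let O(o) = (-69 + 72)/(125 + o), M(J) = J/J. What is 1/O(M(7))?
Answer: 42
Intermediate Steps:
M(J) = 1
O(o) = 3/(125 + o)
1/O(M(7)) = 1/(3/(125 + 1)) = 1/(3/126) = 1/(3*(1/126)) = 1/(1/42) = 42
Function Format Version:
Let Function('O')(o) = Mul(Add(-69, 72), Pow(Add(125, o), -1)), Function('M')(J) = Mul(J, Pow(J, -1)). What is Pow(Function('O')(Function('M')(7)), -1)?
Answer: 42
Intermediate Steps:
Function('M')(J) = 1
Function('O')(o) = Mul(3, Pow(Add(125, o), -1))
Pow(Function('O')(Function('M')(7)), -1) = Pow(Mul(3, Pow(Add(125, 1), -1)), -1) = Pow(Mul(3, Pow(126, -1)), -1) = Pow(Mul(3, Rational(1, 126)), -1) = Pow(Rational(1, 42), -1) = 42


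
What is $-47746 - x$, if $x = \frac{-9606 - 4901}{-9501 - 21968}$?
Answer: $- \frac{1502533381}{31469} \approx -47746.0$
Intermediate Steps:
$x = \frac{14507}{31469}$ ($x = - \frac{14507}{-31469} = \left(-14507\right) \left(- \frac{1}{31469}\right) = \frac{14507}{31469} \approx 0.46099$)
$-47746 - x = -47746 - \frac{14507}{31469} = - \frac{1502533381}{31469}$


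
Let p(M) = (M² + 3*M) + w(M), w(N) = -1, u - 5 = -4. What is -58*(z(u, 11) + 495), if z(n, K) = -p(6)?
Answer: -25636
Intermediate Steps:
u = 1 (u = 5 - 4 = 1)
p(M) = -1 + M² + 3*M (p(M) = (M² + 3*M) - 1 = -1 + M² + 3*M)
z(n, K) = -53 (z(n, K) = -(-1 + 6² + 3*6) = -(-1 + 36 + 18) = -1*53 = -53)
-58*(z(u, 11) + 495) = -58*(-53 + 495) = -58*442 = -25636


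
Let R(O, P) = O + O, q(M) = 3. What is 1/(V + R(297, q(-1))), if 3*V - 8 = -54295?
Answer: -3/52505 ≈ -5.7137e-5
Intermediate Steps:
V = -54287/3 (V = 8/3 + (⅓)*(-54295) = 8/3 - 54295/3 = -54287/3 ≈ -18096.)
R(O, P) = 2*O
1/(V + R(297, q(-1))) = 1/(-54287/3 + 2*297) = 1/(-54287/3 + 594) = 1/(-52505/3) = -3/52505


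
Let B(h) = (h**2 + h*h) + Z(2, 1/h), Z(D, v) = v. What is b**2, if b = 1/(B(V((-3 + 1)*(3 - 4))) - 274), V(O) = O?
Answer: 4/281961 ≈ 1.4186e-5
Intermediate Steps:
B(h) = 1/h + 2*h**2 (B(h) = (h**2 + h*h) + 1/h = (h**2 + h**2) + 1/h = 2*h**2 + 1/h = 1/h + 2*h**2)
b = -2/531 (b = 1/((1 + 2*((-3 + 1)*(3 - 4))**3)/(((-3 + 1)*(3 - 4))) - 274) = 1/((1 + 2*(-2*(-1))**3)/((-2*(-1))) - 274) = 1/((1 + 2*2**3)/2 - 274) = 1/((1 + 2*8)/2 - 274) = 1/((1 + 16)/2 - 274) = 1/((1/2)*17 - 274) = 1/(17/2 - 274) = 1/(-531/2) = -2/531 ≈ -0.0037665)
b**2 = (-2/531)**2 = 4/281961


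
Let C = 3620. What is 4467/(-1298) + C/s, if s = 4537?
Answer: -15568019/5889026 ≈ -2.6436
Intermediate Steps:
4467/(-1298) + C/s = 4467/(-1298) + 3620/4537 = 4467*(-1/1298) + 3620*(1/4537) = -4467/1298 + 3620/4537 = -15568019/5889026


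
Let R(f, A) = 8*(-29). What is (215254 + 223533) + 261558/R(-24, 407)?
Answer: 50768513/116 ≈ 4.3766e+5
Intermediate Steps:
R(f, A) = -232
(215254 + 223533) + 261558/R(-24, 407) = (215254 + 223533) + 261558/(-232) = 438787 + 261558*(-1/232) = 438787 - 130779/116 = 50768513/116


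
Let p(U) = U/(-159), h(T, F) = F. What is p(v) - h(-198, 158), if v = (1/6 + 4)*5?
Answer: -150857/954 ≈ -158.13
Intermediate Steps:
v = 125/6 (v = (⅙ + 4)*5 = (25/6)*5 = 125/6 ≈ 20.833)
p(U) = -U/159 (p(U) = U*(-1/159) = -U/159)
p(v) - h(-198, 158) = -1/159*125/6 - 1*158 = -125/954 - 158 = -150857/954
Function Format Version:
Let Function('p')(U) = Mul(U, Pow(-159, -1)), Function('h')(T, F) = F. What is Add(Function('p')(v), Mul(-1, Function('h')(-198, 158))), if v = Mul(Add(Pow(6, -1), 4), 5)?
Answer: Rational(-150857, 954) ≈ -158.13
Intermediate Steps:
v = Rational(125, 6) (v = Mul(Add(Rational(1, 6), 4), 5) = Mul(Rational(25, 6), 5) = Rational(125, 6) ≈ 20.833)
Function('p')(U) = Mul(Rational(-1, 159), U) (Function('p')(U) = Mul(U, Rational(-1, 159)) = Mul(Rational(-1, 159), U))
Add(Function('p')(v), Mul(-1, Function('h')(-198, 158))) = Add(Mul(Rational(-1, 159), Rational(125, 6)), Mul(-1, 158)) = Add(Rational(-125, 954), -158) = Rational(-150857, 954)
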